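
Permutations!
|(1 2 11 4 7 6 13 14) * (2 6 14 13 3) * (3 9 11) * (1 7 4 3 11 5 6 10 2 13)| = 6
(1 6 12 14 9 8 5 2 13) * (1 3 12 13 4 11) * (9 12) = (1 6 13 3 9 8 5 2 4 11)(12 14) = [0, 6, 4, 9, 11, 2, 13, 7, 5, 8, 10, 1, 14, 3, 12]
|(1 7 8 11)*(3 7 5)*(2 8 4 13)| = |(1 5 3 7 4 13 2 8 11)| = 9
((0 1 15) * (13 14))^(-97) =(0 15 1)(13 14)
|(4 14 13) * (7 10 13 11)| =6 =|(4 14 11 7 10 13)|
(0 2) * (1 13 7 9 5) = (0 2)(1 13 7 9 5) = [2, 13, 0, 3, 4, 1, 6, 9, 8, 5, 10, 11, 12, 7]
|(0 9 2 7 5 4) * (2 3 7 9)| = 7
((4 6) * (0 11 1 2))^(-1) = ((0 11 1 2)(4 6))^(-1) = (0 2 1 11)(4 6)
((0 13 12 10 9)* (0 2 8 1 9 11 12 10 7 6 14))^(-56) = (14)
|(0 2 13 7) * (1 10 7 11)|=7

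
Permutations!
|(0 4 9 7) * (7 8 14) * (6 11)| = 6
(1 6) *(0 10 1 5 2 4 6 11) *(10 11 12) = (0 11)(1 12 10)(2 4 6 5) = [11, 12, 4, 3, 6, 2, 5, 7, 8, 9, 1, 0, 10]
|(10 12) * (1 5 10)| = 4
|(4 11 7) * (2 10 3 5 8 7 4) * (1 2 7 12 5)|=|(1 2 10 3)(4 11)(5 8 12)|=12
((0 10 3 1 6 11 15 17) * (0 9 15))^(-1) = (0 11 6 1 3 10)(9 17 15)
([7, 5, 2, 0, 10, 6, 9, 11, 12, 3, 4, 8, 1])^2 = (0 11 12 5 9)(1 6 3 7 8)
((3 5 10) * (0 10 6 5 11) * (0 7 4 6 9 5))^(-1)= ((0 10 3 11 7 4 6)(5 9))^(-1)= (0 6 4 7 11 3 10)(5 9)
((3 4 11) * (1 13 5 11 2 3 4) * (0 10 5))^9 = (13)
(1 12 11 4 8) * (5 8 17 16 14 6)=[0, 12, 2, 3, 17, 8, 5, 7, 1, 9, 10, 4, 11, 13, 6, 15, 14, 16]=(1 12 11 4 17 16 14 6 5 8)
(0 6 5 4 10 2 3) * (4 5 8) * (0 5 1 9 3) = [6, 9, 0, 5, 10, 1, 8, 7, 4, 3, 2] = (0 6 8 4 10 2)(1 9 3 5)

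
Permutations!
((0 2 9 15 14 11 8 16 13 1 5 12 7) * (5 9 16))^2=((0 2 16 13 1 9 15 14 11 8 5 12 7))^2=(0 16 1 15 11 5 7 2 13 9 14 8 12)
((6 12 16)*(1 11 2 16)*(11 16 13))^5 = ((1 16 6 12)(2 13 11))^5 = (1 16 6 12)(2 11 13)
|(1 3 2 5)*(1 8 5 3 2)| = |(1 2 3)(5 8)| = 6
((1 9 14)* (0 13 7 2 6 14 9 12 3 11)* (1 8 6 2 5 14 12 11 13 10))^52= (3 14)(5 12)(6 7)(8 13)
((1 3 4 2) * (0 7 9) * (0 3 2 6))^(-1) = ((0 7 9 3 4 6)(1 2))^(-1) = (0 6 4 3 9 7)(1 2)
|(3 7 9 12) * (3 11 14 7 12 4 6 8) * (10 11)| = 10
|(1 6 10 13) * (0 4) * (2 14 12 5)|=|(0 4)(1 6 10 13)(2 14 12 5)|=4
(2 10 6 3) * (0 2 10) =(0 2)(3 10 6) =[2, 1, 0, 10, 4, 5, 3, 7, 8, 9, 6]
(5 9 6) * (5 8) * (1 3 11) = (1 3 11)(5 9 6 8) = [0, 3, 2, 11, 4, 9, 8, 7, 5, 6, 10, 1]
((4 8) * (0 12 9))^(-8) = ((0 12 9)(4 8))^(-8) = (0 12 9)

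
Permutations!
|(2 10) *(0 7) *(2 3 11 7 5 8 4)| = |(0 5 8 4 2 10 3 11 7)| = 9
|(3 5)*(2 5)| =3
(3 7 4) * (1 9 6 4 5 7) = (1 9 6 4 3)(5 7) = [0, 9, 2, 1, 3, 7, 4, 5, 8, 6]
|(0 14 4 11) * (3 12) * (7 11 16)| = 6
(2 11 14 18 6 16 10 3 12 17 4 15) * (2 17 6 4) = (2 11 14 18 4 15 17)(3 12 6 16 10) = [0, 1, 11, 12, 15, 5, 16, 7, 8, 9, 3, 14, 6, 13, 18, 17, 10, 2, 4]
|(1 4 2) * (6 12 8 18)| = |(1 4 2)(6 12 8 18)| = 12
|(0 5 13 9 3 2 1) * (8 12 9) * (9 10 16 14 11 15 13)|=24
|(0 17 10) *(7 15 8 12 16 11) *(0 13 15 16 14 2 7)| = |(0 17 10 13 15 8 12 14 2 7 16 11)| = 12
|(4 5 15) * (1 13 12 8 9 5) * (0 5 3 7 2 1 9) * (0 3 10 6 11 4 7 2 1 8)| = 105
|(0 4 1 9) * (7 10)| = 4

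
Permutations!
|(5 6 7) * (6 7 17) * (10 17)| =|(5 7)(6 10 17)| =6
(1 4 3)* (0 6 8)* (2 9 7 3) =(0 6 8)(1 4 2 9 7 3) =[6, 4, 9, 1, 2, 5, 8, 3, 0, 7]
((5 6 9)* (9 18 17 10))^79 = ((5 6 18 17 10 9))^79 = (5 6 18 17 10 9)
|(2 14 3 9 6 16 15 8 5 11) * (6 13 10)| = 12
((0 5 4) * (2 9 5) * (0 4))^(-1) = (0 5 9 2) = ((0 2 9 5))^(-1)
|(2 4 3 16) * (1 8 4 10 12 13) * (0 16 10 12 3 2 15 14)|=12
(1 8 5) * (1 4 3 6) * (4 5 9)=(1 8 9 4 3 6)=[0, 8, 2, 6, 3, 5, 1, 7, 9, 4]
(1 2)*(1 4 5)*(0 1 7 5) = (0 1 2 4)(5 7) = [1, 2, 4, 3, 0, 7, 6, 5]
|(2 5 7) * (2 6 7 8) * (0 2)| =|(0 2 5 8)(6 7)| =4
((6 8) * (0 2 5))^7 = (0 2 5)(6 8)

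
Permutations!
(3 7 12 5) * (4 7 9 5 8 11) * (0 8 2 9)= (0 8 11 4 7 12 2 9 5 3)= [8, 1, 9, 0, 7, 3, 6, 12, 11, 5, 10, 4, 2]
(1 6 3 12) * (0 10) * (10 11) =[11, 6, 2, 12, 4, 5, 3, 7, 8, 9, 0, 10, 1] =(0 11 10)(1 6 3 12)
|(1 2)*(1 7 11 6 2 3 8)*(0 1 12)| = 20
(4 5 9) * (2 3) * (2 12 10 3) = (3 12 10)(4 5 9) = [0, 1, 2, 12, 5, 9, 6, 7, 8, 4, 3, 11, 10]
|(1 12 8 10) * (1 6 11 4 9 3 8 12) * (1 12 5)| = |(1 12 5)(3 8 10 6 11 4 9)| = 21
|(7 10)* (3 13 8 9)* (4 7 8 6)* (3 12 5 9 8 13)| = |(4 7 10 13 6)(5 9 12)| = 15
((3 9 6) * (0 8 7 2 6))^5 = ((0 8 7 2 6 3 9))^5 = (0 3 2 8 9 6 7)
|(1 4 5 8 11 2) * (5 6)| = 7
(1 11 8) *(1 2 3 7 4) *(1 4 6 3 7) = (1 11 8 2 7 6 3) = [0, 11, 7, 1, 4, 5, 3, 6, 2, 9, 10, 8]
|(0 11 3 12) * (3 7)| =5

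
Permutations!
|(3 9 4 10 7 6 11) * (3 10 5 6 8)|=|(3 9 4 5 6 11 10 7 8)|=9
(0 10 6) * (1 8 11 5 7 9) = (0 10 6)(1 8 11 5 7 9) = [10, 8, 2, 3, 4, 7, 0, 9, 11, 1, 6, 5]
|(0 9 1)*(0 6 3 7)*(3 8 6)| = |(0 9 1 3 7)(6 8)| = 10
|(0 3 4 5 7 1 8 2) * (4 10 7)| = |(0 3 10 7 1 8 2)(4 5)| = 14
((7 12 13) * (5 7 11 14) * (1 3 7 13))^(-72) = ((1 3 7 12)(5 13 11 14))^(-72) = (14)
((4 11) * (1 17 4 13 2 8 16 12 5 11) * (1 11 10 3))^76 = (1 13 12)(2 5 17)(3 11 16)(4 8 10)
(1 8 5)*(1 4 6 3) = (1 8 5 4 6 3) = [0, 8, 2, 1, 6, 4, 3, 7, 5]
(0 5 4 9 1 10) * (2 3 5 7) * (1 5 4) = [7, 10, 3, 4, 9, 1, 6, 2, 8, 5, 0] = (0 7 2 3 4 9 5 1 10)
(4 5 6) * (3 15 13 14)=(3 15 13 14)(4 5 6)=[0, 1, 2, 15, 5, 6, 4, 7, 8, 9, 10, 11, 12, 14, 3, 13]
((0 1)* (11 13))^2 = ((0 1)(11 13))^2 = (13)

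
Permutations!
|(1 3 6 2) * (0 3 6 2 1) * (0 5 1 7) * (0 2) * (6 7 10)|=|(0 3)(1 7 2 5)(6 10)|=4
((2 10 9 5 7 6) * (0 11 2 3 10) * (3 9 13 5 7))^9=((0 11 2)(3 10 13 5)(6 9 7))^9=(3 10 13 5)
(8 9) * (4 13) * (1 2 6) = (1 2 6)(4 13)(8 9) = [0, 2, 6, 3, 13, 5, 1, 7, 9, 8, 10, 11, 12, 4]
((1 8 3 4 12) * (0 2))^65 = (12)(0 2)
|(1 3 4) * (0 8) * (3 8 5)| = 6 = |(0 5 3 4 1 8)|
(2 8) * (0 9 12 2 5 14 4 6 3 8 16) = (0 9 12 2 16)(3 8 5 14 4 6) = [9, 1, 16, 8, 6, 14, 3, 7, 5, 12, 10, 11, 2, 13, 4, 15, 0]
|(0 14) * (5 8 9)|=6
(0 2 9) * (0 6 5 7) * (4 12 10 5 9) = [2, 1, 4, 3, 12, 7, 9, 0, 8, 6, 5, 11, 10] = (0 2 4 12 10 5 7)(6 9)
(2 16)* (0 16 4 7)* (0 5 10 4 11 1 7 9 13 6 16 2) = [2, 7, 11, 3, 9, 10, 16, 5, 8, 13, 4, 1, 12, 6, 14, 15, 0] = (0 2 11 1 7 5 10 4 9 13 6 16)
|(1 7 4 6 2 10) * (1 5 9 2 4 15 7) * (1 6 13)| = |(1 6 4 13)(2 10 5 9)(7 15)| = 4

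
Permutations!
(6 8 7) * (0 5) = [5, 1, 2, 3, 4, 0, 8, 6, 7] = (0 5)(6 8 7)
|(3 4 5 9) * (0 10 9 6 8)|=8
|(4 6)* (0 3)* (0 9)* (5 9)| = |(0 3 5 9)(4 6)| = 4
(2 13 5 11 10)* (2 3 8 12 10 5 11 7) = (2 13 11 5 7)(3 8 12 10) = [0, 1, 13, 8, 4, 7, 6, 2, 12, 9, 3, 5, 10, 11]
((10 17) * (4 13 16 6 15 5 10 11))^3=(4 6 10)(5 11 16)(13 15 17)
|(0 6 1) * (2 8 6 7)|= 6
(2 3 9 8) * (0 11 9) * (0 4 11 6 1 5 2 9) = (0 6 1 5 2 3 4 11)(8 9) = [6, 5, 3, 4, 11, 2, 1, 7, 9, 8, 10, 0]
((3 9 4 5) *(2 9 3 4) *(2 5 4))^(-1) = (2 5 9)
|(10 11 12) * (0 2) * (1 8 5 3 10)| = |(0 2)(1 8 5 3 10 11 12)| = 14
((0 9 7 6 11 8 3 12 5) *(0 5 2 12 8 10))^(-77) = (0 9 7 6 11 10)(2 12)(3 8)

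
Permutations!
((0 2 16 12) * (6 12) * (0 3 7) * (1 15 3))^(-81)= (16)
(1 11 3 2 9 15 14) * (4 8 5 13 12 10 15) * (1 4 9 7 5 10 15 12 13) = (1 11 3 2 7 5)(4 8 10 12 15 14) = [0, 11, 7, 2, 8, 1, 6, 5, 10, 9, 12, 3, 15, 13, 4, 14]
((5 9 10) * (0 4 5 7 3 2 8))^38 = (0 5 10 3 8 4 9 7 2)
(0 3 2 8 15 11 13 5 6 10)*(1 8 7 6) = (0 3 2 7 6 10)(1 8 15 11 13 5) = [3, 8, 7, 2, 4, 1, 10, 6, 15, 9, 0, 13, 12, 5, 14, 11]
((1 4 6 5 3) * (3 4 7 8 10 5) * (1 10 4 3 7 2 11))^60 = (11)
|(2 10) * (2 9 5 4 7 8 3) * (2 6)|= |(2 10 9 5 4 7 8 3 6)|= 9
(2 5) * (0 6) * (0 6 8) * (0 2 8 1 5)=[1, 5, 0, 3, 4, 8, 6, 7, 2]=(0 1 5 8 2)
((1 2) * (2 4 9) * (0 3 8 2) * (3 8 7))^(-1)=(0 9 4 1 2 8)(3 7)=((0 8 2 1 4 9)(3 7))^(-1)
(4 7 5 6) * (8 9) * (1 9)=[0, 9, 2, 3, 7, 6, 4, 5, 1, 8]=(1 9 8)(4 7 5 6)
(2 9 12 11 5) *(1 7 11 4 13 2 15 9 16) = (1 7 11 5 15 9 12 4 13 2 16) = [0, 7, 16, 3, 13, 15, 6, 11, 8, 12, 10, 5, 4, 2, 14, 9, 1]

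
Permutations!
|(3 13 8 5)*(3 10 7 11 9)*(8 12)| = 9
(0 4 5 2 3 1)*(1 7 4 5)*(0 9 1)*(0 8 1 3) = (0 5 2)(1 9 3 7 4 8) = [5, 9, 0, 7, 8, 2, 6, 4, 1, 3]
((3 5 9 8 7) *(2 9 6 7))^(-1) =((2 9 8)(3 5 6 7))^(-1) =(2 8 9)(3 7 6 5)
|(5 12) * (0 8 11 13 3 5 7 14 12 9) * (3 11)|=30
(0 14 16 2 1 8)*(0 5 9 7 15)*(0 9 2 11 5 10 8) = [14, 0, 1, 3, 4, 2, 6, 15, 10, 7, 8, 5, 12, 13, 16, 9, 11] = (0 14 16 11 5 2 1)(7 15 9)(8 10)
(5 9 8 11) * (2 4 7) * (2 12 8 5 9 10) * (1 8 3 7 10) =[0, 8, 4, 7, 10, 1, 6, 12, 11, 5, 2, 9, 3] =(1 8 11 9 5)(2 4 10)(3 7 12)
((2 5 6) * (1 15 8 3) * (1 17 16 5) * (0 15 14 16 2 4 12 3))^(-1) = (0 8 15)(1 2 17 3 12 4 6 5 16 14)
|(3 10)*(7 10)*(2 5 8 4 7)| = 7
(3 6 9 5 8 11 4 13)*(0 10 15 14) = (0 10 15 14)(3 6 9 5 8 11 4 13) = [10, 1, 2, 6, 13, 8, 9, 7, 11, 5, 15, 4, 12, 3, 0, 14]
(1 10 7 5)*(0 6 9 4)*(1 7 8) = (0 6 9 4)(1 10 8)(5 7) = [6, 10, 2, 3, 0, 7, 9, 5, 1, 4, 8]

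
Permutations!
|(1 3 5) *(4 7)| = 6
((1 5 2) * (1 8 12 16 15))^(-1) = ((1 5 2 8 12 16 15))^(-1) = (1 15 16 12 8 2 5)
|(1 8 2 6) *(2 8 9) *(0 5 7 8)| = |(0 5 7 8)(1 9 2 6)| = 4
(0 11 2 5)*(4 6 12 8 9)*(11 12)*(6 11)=(0 12 8 9 4 11 2 5)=[12, 1, 5, 3, 11, 0, 6, 7, 9, 4, 10, 2, 8]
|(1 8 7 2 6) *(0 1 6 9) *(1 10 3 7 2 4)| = |(0 10 3 7 4 1 8 2 9)| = 9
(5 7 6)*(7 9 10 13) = (5 9 10 13 7 6) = [0, 1, 2, 3, 4, 9, 5, 6, 8, 10, 13, 11, 12, 7]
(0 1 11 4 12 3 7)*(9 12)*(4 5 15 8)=[1, 11, 2, 7, 9, 15, 6, 0, 4, 12, 10, 5, 3, 13, 14, 8]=(0 1 11 5 15 8 4 9 12 3 7)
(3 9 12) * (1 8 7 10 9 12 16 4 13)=(1 8 7 10 9 16 4 13)(3 12)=[0, 8, 2, 12, 13, 5, 6, 10, 7, 16, 9, 11, 3, 1, 14, 15, 4]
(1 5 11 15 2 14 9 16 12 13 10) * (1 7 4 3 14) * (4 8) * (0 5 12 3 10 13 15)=(0 5 11)(1 12 15 2)(3 14 9 16)(4 10 7 8)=[5, 12, 1, 14, 10, 11, 6, 8, 4, 16, 7, 0, 15, 13, 9, 2, 3]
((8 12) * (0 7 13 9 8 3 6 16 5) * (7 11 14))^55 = (0 12 14 6 13 5 8 11 3 7 16 9)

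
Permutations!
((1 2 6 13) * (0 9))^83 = (0 9)(1 13 6 2)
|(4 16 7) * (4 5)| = |(4 16 7 5)| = 4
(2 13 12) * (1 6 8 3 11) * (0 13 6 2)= (0 13 12)(1 2 6 8 3 11)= [13, 2, 6, 11, 4, 5, 8, 7, 3, 9, 10, 1, 0, 12]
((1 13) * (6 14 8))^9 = (14)(1 13)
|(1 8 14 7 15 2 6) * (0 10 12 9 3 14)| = 12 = |(0 10 12 9 3 14 7 15 2 6 1 8)|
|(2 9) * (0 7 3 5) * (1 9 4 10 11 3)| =10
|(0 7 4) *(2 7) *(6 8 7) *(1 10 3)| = |(0 2 6 8 7 4)(1 10 3)| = 6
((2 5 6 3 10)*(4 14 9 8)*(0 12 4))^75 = ((0 12 4 14 9 8)(2 5 6 3 10))^75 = (0 14)(4 8)(9 12)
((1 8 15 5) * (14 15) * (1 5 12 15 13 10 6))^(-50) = ((1 8 14 13 10 6)(12 15))^(-50) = (15)(1 10 14)(6 13 8)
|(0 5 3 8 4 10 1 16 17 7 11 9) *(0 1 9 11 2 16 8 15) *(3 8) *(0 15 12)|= |(0 5 8 4 10 9 1 3 12)(2 16 17 7)|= 36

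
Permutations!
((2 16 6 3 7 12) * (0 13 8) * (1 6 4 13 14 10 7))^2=((0 14 10 7 12 2 16 4 13 8)(1 6 3))^2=(0 10 12 16 13)(1 3 6)(2 4 8 14 7)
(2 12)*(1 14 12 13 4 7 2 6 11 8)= [0, 14, 13, 3, 7, 5, 11, 2, 1, 9, 10, 8, 6, 4, 12]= (1 14 12 6 11 8)(2 13 4 7)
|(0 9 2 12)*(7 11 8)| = |(0 9 2 12)(7 11 8)| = 12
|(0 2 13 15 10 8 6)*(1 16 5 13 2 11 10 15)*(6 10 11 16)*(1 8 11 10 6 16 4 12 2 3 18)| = |(0 4 12 2 3 18 1 16 5 13 8 6)(10 11)| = 12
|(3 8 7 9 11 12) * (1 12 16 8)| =15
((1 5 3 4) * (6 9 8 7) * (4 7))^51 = (1 7 8 5 6 4 3 9)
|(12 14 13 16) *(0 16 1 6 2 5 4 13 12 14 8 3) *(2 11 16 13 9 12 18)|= |(0 13 1 6 11 16 14 18 2 5 4 9 12 8 3)|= 15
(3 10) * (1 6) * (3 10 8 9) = (10)(1 6)(3 8 9) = [0, 6, 2, 8, 4, 5, 1, 7, 9, 3, 10]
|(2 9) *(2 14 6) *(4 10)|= |(2 9 14 6)(4 10)|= 4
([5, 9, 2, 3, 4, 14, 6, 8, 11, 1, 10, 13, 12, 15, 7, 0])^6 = [13, 1, 2, 3, 4, 15, 6, 5, 14, 9, 10, 7, 12, 8, 0, 11]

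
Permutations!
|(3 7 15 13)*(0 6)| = |(0 6)(3 7 15 13)| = 4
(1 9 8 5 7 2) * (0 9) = [9, 0, 1, 3, 4, 7, 6, 2, 5, 8] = (0 9 8 5 7 2 1)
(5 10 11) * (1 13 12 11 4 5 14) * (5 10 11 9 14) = (1 13 12 9 14)(4 10)(5 11) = [0, 13, 2, 3, 10, 11, 6, 7, 8, 14, 4, 5, 9, 12, 1]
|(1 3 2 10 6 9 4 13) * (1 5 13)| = |(1 3 2 10 6 9 4)(5 13)| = 14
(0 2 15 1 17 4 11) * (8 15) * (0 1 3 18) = (0 2 8 15 3 18)(1 17 4 11) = [2, 17, 8, 18, 11, 5, 6, 7, 15, 9, 10, 1, 12, 13, 14, 3, 16, 4, 0]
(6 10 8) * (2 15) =(2 15)(6 10 8) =[0, 1, 15, 3, 4, 5, 10, 7, 6, 9, 8, 11, 12, 13, 14, 2]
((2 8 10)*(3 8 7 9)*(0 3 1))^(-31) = (0 3 8 10 2 7 9 1)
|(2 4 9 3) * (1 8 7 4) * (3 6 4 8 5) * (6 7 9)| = 12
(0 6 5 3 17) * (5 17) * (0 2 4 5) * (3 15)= [6, 1, 4, 0, 5, 15, 17, 7, 8, 9, 10, 11, 12, 13, 14, 3, 16, 2]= (0 6 17 2 4 5 15 3)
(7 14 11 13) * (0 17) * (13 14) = (0 17)(7 13)(11 14) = [17, 1, 2, 3, 4, 5, 6, 13, 8, 9, 10, 14, 12, 7, 11, 15, 16, 0]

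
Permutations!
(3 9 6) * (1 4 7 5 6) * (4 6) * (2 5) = (1 6 3 9)(2 5 4 7) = [0, 6, 5, 9, 7, 4, 3, 2, 8, 1]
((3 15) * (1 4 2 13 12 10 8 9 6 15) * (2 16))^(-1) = ((1 4 16 2 13 12 10 8 9 6 15 3))^(-1) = (1 3 15 6 9 8 10 12 13 2 16 4)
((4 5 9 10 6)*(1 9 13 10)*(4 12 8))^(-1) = (1 9)(4 8 12 6 10 13 5)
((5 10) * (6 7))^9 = ((5 10)(6 7))^9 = (5 10)(6 7)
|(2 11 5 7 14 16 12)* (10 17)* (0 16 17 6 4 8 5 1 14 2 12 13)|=|(0 16 13)(1 14 17 10 6 4 8 5 7 2 11)|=33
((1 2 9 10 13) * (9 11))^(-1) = (1 13 10 9 11 2)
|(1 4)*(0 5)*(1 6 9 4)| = 6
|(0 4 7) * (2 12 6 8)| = 12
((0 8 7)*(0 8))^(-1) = (7 8)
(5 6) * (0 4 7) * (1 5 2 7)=(0 4 1 5 6 2 7)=[4, 5, 7, 3, 1, 6, 2, 0]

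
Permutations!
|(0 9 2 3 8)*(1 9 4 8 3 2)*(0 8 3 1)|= |(0 4 3 1 9)|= 5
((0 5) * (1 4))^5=(0 5)(1 4)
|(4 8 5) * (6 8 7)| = 5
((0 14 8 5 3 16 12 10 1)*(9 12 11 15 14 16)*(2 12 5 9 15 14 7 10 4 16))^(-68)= ((0 2 12 4 16 11 14 8 9 5 3 15 7 10 1))^(-68)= (0 8 1 14 10 11 7 16 15 4 3 12 5 2 9)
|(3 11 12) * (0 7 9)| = 3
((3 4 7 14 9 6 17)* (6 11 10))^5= ((3 4 7 14 9 11 10 6 17))^5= (3 11 4 10 7 6 14 17 9)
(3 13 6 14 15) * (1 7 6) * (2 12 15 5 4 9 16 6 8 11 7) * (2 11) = [0, 11, 12, 13, 9, 4, 14, 8, 2, 16, 10, 7, 15, 1, 5, 3, 6] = (1 11 7 8 2 12 15 3 13)(4 9 16 6 14 5)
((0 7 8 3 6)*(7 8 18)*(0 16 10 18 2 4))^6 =(0 18 3 2 16)(4 10 8 7 6)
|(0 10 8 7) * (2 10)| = |(0 2 10 8 7)| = 5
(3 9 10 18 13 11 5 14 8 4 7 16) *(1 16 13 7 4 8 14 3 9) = (1 16 9 10 18 7 13 11 5 3) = [0, 16, 2, 1, 4, 3, 6, 13, 8, 10, 18, 5, 12, 11, 14, 15, 9, 17, 7]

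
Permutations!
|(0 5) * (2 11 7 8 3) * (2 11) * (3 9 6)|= |(0 5)(3 11 7 8 9 6)|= 6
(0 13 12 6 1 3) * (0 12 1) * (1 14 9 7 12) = (0 13 14 9 7 12 6)(1 3) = [13, 3, 2, 1, 4, 5, 0, 12, 8, 7, 10, 11, 6, 14, 9]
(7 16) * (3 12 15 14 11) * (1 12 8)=[0, 12, 2, 8, 4, 5, 6, 16, 1, 9, 10, 3, 15, 13, 11, 14, 7]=(1 12 15 14 11 3 8)(7 16)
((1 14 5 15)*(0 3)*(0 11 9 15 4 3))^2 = ((1 14 5 4 3 11 9 15))^2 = (1 5 3 9)(4 11 15 14)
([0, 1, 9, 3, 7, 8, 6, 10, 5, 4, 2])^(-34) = [0, 1, 9, 3, 7, 5, 6, 10, 8, 4, 2]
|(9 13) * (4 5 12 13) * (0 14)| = |(0 14)(4 5 12 13 9)| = 10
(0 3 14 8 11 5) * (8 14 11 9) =(14)(0 3 11 5)(8 9) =[3, 1, 2, 11, 4, 0, 6, 7, 9, 8, 10, 5, 12, 13, 14]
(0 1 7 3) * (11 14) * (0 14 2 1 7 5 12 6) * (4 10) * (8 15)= (0 7 3 14 11 2 1 5 12 6)(4 10)(8 15)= [7, 5, 1, 14, 10, 12, 0, 3, 15, 9, 4, 2, 6, 13, 11, 8]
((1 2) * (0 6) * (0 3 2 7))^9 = (0 2)(1 6)(3 7)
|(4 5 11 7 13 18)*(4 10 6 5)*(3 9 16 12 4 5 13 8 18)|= 13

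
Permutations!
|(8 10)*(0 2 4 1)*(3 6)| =4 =|(0 2 4 1)(3 6)(8 10)|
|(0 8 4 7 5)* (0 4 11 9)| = 12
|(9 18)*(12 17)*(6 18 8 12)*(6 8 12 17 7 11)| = 6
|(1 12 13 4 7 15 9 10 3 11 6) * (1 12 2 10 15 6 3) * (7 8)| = |(1 2 10)(3 11)(4 8 7 6 12 13)(9 15)| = 6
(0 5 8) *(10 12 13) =(0 5 8)(10 12 13) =[5, 1, 2, 3, 4, 8, 6, 7, 0, 9, 12, 11, 13, 10]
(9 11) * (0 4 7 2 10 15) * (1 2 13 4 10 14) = (0 10 15)(1 2 14)(4 7 13)(9 11) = [10, 2, 14, 3, 7, 5, 6, 13, 8, 11, 15, 9, 12, 4, 1, 0]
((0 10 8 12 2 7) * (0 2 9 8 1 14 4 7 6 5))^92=((0 10 1 14 4 7 2 6 5)(8 12 9))^92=(0 1 4 2 5 10 14 7 6)(8 9 12)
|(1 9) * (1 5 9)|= 2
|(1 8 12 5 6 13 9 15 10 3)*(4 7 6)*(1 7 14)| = 42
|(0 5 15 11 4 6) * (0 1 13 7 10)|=10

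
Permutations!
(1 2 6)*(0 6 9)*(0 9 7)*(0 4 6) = (9)(1 2 7 4 6) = [0, 2, 7, 3, 6, 5, 1, 4, 8, 9]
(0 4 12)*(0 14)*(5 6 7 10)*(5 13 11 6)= (0 4 12 14)(6 7 10 13 11)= [4, 1, 2, 3, 12, 5, 7, 10, 8, 9, 13, 6, 14, 11, 0]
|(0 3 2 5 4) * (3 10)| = 6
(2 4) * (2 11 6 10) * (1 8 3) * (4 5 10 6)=(1 8 3)(2 5 10)(4 11)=[0, 8, 5, 1, 11, 10, 6, 7, 3, 9, 2, 4]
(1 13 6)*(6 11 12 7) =(1 13 11 12 7 6) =[0, 13, 2, 3, 4, 5, 1, 6, 8, 9, 10, 12, 7, 11]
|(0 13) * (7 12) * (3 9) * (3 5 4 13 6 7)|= |(0 6 7 12 3 9 5 4 13)|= 9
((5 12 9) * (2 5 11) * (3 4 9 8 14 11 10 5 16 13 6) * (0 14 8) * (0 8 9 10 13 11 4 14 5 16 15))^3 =(0 8 6 4 11)(2 5 9 3 10)(12 13 14 16 15)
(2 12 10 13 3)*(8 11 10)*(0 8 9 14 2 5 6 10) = (0 8 11)(2 12 9 14)(3 5 6 10 13) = [8, 1, 12, 5, 4, 6, 10, 7, 11, 14, 13, 0, 9, 3, 2]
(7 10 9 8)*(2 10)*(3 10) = [0, 1, 3, 10, 4, 5, 6, 2, 7, 8, 9] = (2 3 10 9 8 7)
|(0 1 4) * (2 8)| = |(0 1 4)(2 8)| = 6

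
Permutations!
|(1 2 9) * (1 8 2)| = 3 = |(2 9 8)|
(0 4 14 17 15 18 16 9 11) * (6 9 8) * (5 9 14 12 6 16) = (0 4 12 6 14 17 15 18 5 9 11)(8 16) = [4, 1, 2, 3, 12, 9, 14, 7, 16, 11, 10, 0, 6, 13, 17, 18, 8, 15, 5]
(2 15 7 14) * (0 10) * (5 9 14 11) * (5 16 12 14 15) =(0 10)(2 5 9 15 7 11 16 12 14) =[10, 1, 5, 3, 4, 9, 6, 11, 8, 15, 0, 16, 14, 13, 2, 7, 12]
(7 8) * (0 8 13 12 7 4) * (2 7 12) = (0 8 4)(2 7 13) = [8, 1, 7, 3, 0, 5, 6, 13, 4, 9, 10, 11, 12, 2]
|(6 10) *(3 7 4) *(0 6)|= 3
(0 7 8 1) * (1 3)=(0 7 8 3 1)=[7, 0, 2, 1, 4, 5, 6, 8, 3]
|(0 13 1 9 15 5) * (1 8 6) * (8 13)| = |(0 8 6 1 9 15 5)| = 7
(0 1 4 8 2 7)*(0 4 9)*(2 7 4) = (0 1 9)(2 4 8 7) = [1, 9, 4, 3, 8, 5, 6, 2, 7, 0]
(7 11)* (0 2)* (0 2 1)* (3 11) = (0 1)(3 11 7) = [1, 0, 2, 11, 4, 5, 6, 3, 8, 9, 10, 7]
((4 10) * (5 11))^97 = (4 10)(5 11)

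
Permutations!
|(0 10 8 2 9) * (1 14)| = |(0 10 8 2 9)(1 14)| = 10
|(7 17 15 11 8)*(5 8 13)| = |(5 8 7 17 15 11 13)| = 7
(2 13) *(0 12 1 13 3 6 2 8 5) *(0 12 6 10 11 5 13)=(0 6 2 3 10 11 5 12 1)(8 13)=[6, 0, 3, 10, 4, 12, 2, 7, 13, 9, 11, 5, 1, 8]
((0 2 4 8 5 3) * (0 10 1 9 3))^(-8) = ((0 2 4 8 5)(1 9 3 10))^(-8) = (10)(0 4 5 2 8)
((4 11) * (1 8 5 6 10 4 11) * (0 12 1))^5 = (0 6 1 4 5 12 10 8)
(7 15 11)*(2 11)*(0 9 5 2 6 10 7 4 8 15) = [9, 1, 11, 3, 8, 2, 10, 0, 15, 5, 7, 4, 12, 13, 14, 6] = (0 9 5 2 11 4 8 15 6 10 7)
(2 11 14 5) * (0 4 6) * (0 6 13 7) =[4, 1, 11, 3, 13, 2, 6, 0, 8, 9, 10, 14, 12, 7, 5] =(0 4 13 7)(2 11 14 5)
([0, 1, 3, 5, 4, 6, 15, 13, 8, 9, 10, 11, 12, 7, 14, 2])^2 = [0, 1, 5, 6, 4, 15, 2, 7, 8, 9, 10, 11, 12, 13, 14, 3]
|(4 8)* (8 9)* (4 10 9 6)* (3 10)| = 4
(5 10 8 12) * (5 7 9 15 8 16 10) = (7 9 15 8 12)(10 16) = [0, 1, 2, 3, 4, 5, 6, 9, 12, 15, 16, 11, 7, 13, 14, 8, 10]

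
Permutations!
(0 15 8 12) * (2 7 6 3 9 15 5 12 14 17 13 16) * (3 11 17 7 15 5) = (0 3 9 5 12)(2 15 8 14 7 6 11 17 13 16) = [3, 1, 15, 9, 4, 12, 11, 6, 14, 5, 10, 17, 0, 16, 7, 8, 2, 13]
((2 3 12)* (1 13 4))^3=(13)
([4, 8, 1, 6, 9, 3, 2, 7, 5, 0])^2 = (0 9 4)(1 5 6)(2 8 3)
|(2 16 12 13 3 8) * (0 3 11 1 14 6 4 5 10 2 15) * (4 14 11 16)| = |(0 3 8 15)(1 11)(2 4 5 10)(6 14)(12 13 16)| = 12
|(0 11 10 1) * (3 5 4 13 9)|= 20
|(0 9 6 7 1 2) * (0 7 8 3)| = |(0 9 6 8 3)(1 2 7)| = 15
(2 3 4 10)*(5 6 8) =[0, 1, 3, 4, 10, 6, 8, 7, 5, 9, 2] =(2 3 4 10)(5 6 8)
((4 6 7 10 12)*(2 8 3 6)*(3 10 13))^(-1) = ((2 8 10 12 4)(3 6 7 13))^(-1) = (2 4 12 10 8)(3 13 7 6)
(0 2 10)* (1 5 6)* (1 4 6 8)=(0 2 10)(1 5 8)(4 6)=[2, 5, 10, 3, 6, 8, 4, 7, 1, 9, 0]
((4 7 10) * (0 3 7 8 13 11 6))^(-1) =(0 6 11 13 8 4 10 7 3)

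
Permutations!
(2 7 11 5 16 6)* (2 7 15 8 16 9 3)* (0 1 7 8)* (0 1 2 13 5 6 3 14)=[2, 7, 15, 13, 4, 9, 8, 11, 16, 14, 10, 6, 12, 5, 0, 1, 3]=(0 2 15 1 7 11 6 8 16 3 13 5 9 14)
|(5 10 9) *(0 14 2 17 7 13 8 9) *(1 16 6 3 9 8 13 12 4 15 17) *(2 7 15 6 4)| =|(0 14 7 12 2 1 16 4 6 3 9 5 10)(15 17)| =26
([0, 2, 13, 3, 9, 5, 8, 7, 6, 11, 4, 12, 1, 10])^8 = [0, 1, 2, 3, 4, 5, 6, 7, 8, 9, 10, 11, 12, 13]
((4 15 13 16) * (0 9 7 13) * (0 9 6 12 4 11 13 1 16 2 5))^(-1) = (0 5 2 13 11 16 1 7 9 15 4 12 6)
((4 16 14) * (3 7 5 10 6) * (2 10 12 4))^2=((2 10 6 3 7 5 12 4 16 14))^2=(2 6 7 12 16)(3 5 4 14 10)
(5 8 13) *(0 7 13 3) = (0 7 13 5 8 3) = [7, 1, 2, 0, 4, 8, 6, 13, 3, 9, 10, 11, 12, 5]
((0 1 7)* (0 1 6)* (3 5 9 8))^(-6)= (3 9)(5 8)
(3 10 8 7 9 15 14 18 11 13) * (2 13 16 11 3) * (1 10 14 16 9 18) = (1 10 8 7 18 3 14)(2 13)(9 15 16 11) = [0, 10, 13, 14, 4, 5, 6, 18, 7, 15, 8, 9, 12, 2, 1, 16, 11, 17, 3]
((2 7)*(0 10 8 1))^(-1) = (0 1 8 10)(2 7)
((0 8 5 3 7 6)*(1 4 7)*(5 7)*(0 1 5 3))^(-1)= (0 5 3 4 1 6 7 8)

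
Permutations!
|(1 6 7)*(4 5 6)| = 5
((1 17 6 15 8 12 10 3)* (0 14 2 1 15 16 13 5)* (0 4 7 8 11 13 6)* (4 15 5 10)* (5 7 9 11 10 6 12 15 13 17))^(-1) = (0 17 11 9 4 12 16 6 13 5 1 2 14)(3 10 15 8 7)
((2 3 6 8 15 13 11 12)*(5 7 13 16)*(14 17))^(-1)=(2 12 11 13 7 5 16 15 8 6 3)(14 17)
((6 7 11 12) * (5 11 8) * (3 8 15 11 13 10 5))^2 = (5 10 13)(6 15 12 7 11)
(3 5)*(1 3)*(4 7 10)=[0, 3, 2, 5, 7, 1, 6, 10, 8, 9, 4]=(1 3 5)(4 7 10)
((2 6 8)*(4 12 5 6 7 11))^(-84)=(2 12)(4 8)(5 7)(6 11)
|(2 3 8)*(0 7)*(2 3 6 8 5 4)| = |(0 7)(2 6 8 3 5 4)| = 6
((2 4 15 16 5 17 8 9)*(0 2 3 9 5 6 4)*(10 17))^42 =(4 16)(5 17)(6 15)(8 10)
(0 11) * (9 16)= [11, 1, 2, 3, 4, 5, 6, 7, 8, 16, 10, 0, 12, 13, 14, 15, 9]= (0 11)(9 16)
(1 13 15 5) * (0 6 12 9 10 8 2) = (0 6 12 9 10 8 2)(1 13 15 5) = [6, 13, 0, 3, 4, 1, 12, 7, 2, 10, 8, 11, 9, 15, 14, 5]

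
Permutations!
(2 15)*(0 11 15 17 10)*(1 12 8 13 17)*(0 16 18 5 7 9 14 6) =[11, 12, 1, 3, 4, 7, 0, 9, 13, 14, 16, 15, 8, 17, 6, 2, 18, 10, 5] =(0 11 15 2 1 12 8 13 17 10 16 18 5 7 9 14 6)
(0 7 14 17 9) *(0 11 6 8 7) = (6 8 7 14 17 9 11) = [0, 1, 2, 3, 4, 5, 8, 14, 7, 11, 10, 6, 12, 13, 17, 15, 16, 9]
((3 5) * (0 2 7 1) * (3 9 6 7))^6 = (0 7 9 3)(1 6 5 2) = ((0 2 3 5 9 6 7 1))^6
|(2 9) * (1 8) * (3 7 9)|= 4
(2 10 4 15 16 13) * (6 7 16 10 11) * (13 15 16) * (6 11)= (2 6 7 13)(4 16 15 10)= [0, 1, 6, 3, 16, 5, 7, 13, 8, 9, 4, 11, 12, 2, 14, 10, 15]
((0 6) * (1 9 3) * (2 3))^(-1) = ((0 6)(1 9 2 3))^(-1) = (0 6)(1 3 2 9)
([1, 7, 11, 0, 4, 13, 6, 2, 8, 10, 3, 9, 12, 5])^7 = [3, 0, 7, 10, 4, 13, 6, 1, 8, 11, 9, 2, 12, 5]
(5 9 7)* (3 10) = (3 10)(5 9 7) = [0, 1, 2, 10, 4, 9, 6, 5, 8, 7, 3]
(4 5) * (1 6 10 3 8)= (1 6 10 3 8)(4 5)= [0, 6, 2, 8, 5, 4, 10, 7, 1, 9, 3]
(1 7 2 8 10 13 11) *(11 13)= (13)(1 7 2 8 10 11)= [0, 7, 8, 3, 4, 5, 6, 2, 10, 9, 11, 1, 12, 13]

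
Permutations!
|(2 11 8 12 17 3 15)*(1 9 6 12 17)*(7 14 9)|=6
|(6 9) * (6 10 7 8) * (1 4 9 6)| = 6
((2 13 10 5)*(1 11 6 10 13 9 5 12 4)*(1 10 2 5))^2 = ((13)(1 11 6 2 9)(4 10 12))^2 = (13)(1 6 9 11 2)(4 12 10)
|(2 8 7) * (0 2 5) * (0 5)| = 4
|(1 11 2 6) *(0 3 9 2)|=|(0 3 9 2 6 1 11)|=7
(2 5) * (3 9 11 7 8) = (2 5)(3 9 11 7 8) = [0, 1, 5, 9, 4, 2, 6, 8, 3, 11, 10, 7]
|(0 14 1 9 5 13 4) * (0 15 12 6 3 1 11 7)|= 36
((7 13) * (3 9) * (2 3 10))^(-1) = (2 10 9 3)(7 13)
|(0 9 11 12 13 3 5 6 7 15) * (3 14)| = 11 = |(0 9 11 12 13 14 3 5 6 7 15)|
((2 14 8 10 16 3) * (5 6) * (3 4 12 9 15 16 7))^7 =(2 14 8 10 7 3)(4 9 16 12 15)(5 6)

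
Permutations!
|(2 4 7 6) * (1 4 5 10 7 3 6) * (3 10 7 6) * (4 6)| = |(1 6 2 5 7)(4 10)| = 10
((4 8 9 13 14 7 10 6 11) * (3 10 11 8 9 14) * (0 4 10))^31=(0 4 9 13 3)(6 8 14 7 11 10)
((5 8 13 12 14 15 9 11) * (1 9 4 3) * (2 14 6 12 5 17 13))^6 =(1 8)(2 9)(3 5)(4 13)(11 14)(15 17)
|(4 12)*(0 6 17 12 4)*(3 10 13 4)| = 4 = |(0 6 17 12)(3 10 13 4)|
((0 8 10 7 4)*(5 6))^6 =(0 8 10 7 4)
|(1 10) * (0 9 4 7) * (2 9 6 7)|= |(0 6 7)(1 10)(2 9 4)|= 6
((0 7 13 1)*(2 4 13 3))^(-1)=(0 1 13 4 2 3 7)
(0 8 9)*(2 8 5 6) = [5, 1, 8, 3, 4, 6, 2, 7, 9, 0] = (0 5 6 2 8 9)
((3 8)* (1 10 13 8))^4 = (1 3 8 13 10)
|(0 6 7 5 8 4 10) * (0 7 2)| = 15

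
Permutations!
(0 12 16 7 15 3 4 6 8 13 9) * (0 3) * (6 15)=(0 12 16 7 6 8 13 9 3 4 15)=[12, 1, 2, 4, 15, 5, 8, 6, 13, 3, 10, 11, 16, 9, 14, 0, 7]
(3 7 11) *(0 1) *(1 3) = (0 3 7 11 1) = [3, 0, 2, 7, 4, 5, 6, 11, 8, 9, 10, 1]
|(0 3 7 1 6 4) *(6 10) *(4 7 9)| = 4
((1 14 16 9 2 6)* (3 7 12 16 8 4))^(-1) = ((1 14 8 4 3 7 12 16 9 2 6))^(-1) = (1 6 2 9 16 12 7 3 4 8 14)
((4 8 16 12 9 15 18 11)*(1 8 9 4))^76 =(1 4 11 12 18 16 15 8 9)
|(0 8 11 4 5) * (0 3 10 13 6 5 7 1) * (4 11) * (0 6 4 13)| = 10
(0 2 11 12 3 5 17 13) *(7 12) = [2, 1, 11, 5, 4, 17, 6, 12, 8, 9, 10, 7, 3, 0, 14, 15, 16, 13] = (0 2 11 7 12 3 5 17 13)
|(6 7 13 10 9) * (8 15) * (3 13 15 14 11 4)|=|(3 13 10 9 6 7 15 8 14 11 4)|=11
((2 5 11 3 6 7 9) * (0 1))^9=(0 1)(2 11 6 9 5 3 7)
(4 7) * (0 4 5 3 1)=(0 4 7 5 3 1)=[4, 0, 2, 1, 7, 3, 6, 5]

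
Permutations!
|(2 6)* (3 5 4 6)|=|(2 3 5 4 6)|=5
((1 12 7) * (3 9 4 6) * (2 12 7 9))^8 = ((1 7)(2 12 9 4 6 3))^8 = (2 9 6)(3 12 4)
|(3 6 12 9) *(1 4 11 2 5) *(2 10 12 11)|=12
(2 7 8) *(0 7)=(0 7 8 2)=[7, 1, 0, 3, 4, 5, 6, 8, 2]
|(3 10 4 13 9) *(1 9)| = |(1 9 3 10 4 13)| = 6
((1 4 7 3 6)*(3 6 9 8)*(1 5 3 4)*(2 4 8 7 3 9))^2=(2 3 4)(5 7)(6 9)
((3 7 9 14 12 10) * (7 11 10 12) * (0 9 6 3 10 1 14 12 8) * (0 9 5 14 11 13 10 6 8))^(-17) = (0 8 5 9 14 12 7)(1 11)(3 6 10 13)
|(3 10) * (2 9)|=2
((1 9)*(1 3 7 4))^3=((1 9 3 7 4))^3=(1 7 9 4 3)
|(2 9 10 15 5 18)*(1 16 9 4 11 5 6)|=30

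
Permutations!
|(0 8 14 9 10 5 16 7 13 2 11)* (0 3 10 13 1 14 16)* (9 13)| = 12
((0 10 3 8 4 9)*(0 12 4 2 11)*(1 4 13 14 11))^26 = (0 3 2 4 12 14)(1 9 13 11 10 8)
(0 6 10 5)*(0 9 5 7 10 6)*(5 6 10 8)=(5 9 6 10 7 8)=[0, 1, 2, 3, 4, 9, 10, 8, 5, 6, 7]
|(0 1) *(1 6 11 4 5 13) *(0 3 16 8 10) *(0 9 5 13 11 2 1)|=|(0 6 2 1 3 16 8 10 9 5 11 4 13)|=13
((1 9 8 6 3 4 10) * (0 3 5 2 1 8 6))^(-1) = ((0 3 4 10 8)(1 9 6 5 2))^(-1) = (0 8 10 4 3)(1 2 5 6 9)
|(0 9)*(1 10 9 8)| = |(0 8 1 10 9)| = 5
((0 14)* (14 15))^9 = (15)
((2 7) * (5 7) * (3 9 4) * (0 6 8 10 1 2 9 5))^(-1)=((0 6 8 10 1 2)(3 5 7 9 4))^(-1)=(0 2 1 10 8 6)(3 4 9 7 5)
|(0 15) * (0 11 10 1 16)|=|(0 15 11 10 1 16)|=6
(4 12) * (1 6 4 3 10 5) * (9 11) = (1 6 4 12 3 10 5)(9 11) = [0, 6, 2, 10, 12, 1, 4, 7, 8, 11, 5, 9, 3]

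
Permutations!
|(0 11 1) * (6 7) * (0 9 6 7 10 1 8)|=12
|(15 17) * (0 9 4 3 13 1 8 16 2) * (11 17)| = 9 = |(0 9 4 3 13 1 8 16 2)(11 17 15)|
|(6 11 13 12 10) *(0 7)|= 10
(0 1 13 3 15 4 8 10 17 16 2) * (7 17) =(0 1 13 3 15 4 8 10 7 17 16 2) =[1, 13, 0, 15, 8, 5, 6, 17, 10, 9, 7, 11, 12, 3, 14, 4, 2, 16]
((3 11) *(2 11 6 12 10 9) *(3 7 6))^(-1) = (2 9 10 12 6 7 11)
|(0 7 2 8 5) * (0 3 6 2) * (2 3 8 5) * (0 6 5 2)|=|(0 7 6 3 5 8)|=6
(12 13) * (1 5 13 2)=(1 5 13 12 2)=[0, 5, 1, 3, 4, 13, 6, 7, 8, 9, 10, 11, 2, 12]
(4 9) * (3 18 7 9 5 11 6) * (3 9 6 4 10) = (3 18 7 6 9 10)(4 5 11) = [0, 1, 2, 18, 5, 11, 9, 6, 8, 10, 3, 4, 12, 13, 14, 15, 16, 17, 7]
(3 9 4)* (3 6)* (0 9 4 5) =(0 9 5)(3 4 6) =[9, 1, 2, 4, 6, 0, 3, 7, 8, 5]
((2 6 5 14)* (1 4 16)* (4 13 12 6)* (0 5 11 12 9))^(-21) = (0 1 2)(4 5 13)(9 16 14)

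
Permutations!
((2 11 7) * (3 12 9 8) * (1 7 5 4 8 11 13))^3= (1 13 2 7)(3 11 8 9 4 12 5)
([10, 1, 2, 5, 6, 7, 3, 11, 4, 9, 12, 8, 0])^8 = (0 12 10)(3 5 7 11 8 4 6)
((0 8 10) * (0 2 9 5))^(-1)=((0 8 10 2 9 5))^(-1)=(0 5 9 2 10 8)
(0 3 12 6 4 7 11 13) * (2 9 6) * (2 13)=(0 3 12 13)(2 9 6 4 7 11)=[3, 1, 9, 12, 7, 5, 4, 11, 8, 6, 10, 2, 13, 0]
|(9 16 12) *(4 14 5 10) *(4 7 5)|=|(4 14)(5 10 7)(9 16 12)|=6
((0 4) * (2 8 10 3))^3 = (0 4)(2 3 10 8)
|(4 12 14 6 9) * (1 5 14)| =7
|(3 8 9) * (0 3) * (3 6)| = 5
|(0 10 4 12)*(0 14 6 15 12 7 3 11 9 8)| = 8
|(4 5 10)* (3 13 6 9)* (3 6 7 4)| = |(3 13 7 4 5 10)(6 9)| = 6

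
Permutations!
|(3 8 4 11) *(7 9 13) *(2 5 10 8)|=21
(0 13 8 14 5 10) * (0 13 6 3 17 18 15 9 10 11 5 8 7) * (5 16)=[6, 1, 2, 17, 4, 11, 3, 0, 14, 10, 13, 16, 12, 7, 8, 9, 5, 18, 15]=(0 6 3 17 18 15 9 10 13 7)(5 11 16)(8 14)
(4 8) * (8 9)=(4 9 8)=[0, 1, 2, 3, 9, 5, 6, 7, 4, 8]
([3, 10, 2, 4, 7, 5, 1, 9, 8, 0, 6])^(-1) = (0 9 7 4 3)(1 6 10)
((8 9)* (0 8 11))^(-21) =(0 11 9 8) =((0 8 9 11))^(-21)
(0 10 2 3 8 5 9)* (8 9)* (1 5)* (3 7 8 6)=(0 10 2 7 8 1 5 6 3 9)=[10, 5, 7, 9, 4, 6, 3, 8, 1, 0, 2]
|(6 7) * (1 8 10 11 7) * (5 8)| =|(1 5 8 10 11 7 6)| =7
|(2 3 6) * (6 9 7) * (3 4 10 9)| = |(2 4 10 9 7 6)| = 6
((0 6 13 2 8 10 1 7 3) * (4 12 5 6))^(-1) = (0 3 7 1 10 8 2 13 6 5 12 4)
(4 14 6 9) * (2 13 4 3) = (2 13 4 14 6 9 3) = [0, 1, 13, 2, 14, 5, 9, 7, 8, 3, 10, 11, 12, 4, 6]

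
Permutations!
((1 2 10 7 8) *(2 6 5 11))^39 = (1 8 7 10 2 11 5 6)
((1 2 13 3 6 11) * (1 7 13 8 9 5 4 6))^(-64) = ((1 2 8 9 5 4 6 11 7 13 3))^(-64) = (1 8 5 6 7 3 2 9 4 11 13)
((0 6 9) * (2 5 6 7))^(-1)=(0 9 6 5 2 7)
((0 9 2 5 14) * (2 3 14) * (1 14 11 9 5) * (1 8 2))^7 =(0 14 1 5)(2 8)(3 11 9)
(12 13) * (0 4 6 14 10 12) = (0 4 6 14 10 12 13) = [4, 1, 2, 3, 6, 5, 14, 7, 8, 9, 12, 11, 13, 0, 10]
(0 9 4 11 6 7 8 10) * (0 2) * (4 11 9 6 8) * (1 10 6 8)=[8, 10, 0, 3, 9, 5, 7, 4, 6, 11, 2, 1]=(0 8 6 7 4 9 11 1 10 2)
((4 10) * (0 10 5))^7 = ((0 10 4 5))^7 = (0 5 4 10)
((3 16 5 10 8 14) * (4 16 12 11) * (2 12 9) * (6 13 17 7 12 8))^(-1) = ((2 8 14 3 9)(4 16 5 10 6 13 17 7 12 11))^(-1) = (2 9 3 14 8)(4 11 12 7 17 13 6 10 5 16)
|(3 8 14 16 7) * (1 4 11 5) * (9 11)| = |(1 4 9 11 5)(3 8 14 16 7)| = 5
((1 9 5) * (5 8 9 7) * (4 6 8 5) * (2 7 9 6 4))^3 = (9)(2 7)(6 8)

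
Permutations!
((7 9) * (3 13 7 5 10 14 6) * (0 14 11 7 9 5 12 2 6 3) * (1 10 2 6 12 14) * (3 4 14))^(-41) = ((0 1 10 11 7 5 2 12 6)(3 13 9)(4 14))^(-41) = (0 7 6 11 12 10 2 1 5)(3 13 9)(4 14)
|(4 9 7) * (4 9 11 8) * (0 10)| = |(0 10)(4 11 8)(7 9)| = 6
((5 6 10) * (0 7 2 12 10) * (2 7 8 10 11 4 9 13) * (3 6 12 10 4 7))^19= ((0 8 4 9 13 2 10 5 12 11 7 3 6))^19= (0 10 6 2 3 13 7 9 11 4 12 8 5)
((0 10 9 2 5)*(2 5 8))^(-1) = ((0 10 9 5)(2 8))^(-1) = (0 5 9 10)(2 8)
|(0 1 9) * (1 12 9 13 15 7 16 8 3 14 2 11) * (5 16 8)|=|(0 12 9)(1 13 15 7 8 3 14 2 11)(5 16)|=18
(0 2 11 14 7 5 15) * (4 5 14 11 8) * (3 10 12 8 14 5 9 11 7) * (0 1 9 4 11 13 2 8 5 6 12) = [8, 9, 14, 10, 4, 15, 12, 6, 11, 13, 0, 7, 5, 2, 3, 1] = (0 8 11 7 6 12 5 15 1 9 13 2 14 3 10)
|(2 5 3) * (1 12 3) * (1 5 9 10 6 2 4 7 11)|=|(1 12 3 4 7 11)(2 9 10 6)|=12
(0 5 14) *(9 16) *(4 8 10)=(0 5 14)(4 8 10)(9 16)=[5, 1, 2, 3, 8, 14, 6, 7, 10, 16, 4, 11, 12, 13, 0, 15, 9]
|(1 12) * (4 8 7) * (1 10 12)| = |(4 8 7)(10 12)| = 6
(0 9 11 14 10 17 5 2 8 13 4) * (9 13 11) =(0 13 4)(2 8 11 14 10 17 5) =[13, 1, 8, 3, 0, 2, 6, 7, 11, 9, 17, 14, 12, 4, 10, 15, 16, 5]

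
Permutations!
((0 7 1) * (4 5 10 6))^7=(0 7 1)(4 6 10 5)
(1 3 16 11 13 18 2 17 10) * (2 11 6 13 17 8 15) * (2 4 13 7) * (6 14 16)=(1 3 6 7 2 8 15 4 13 18 11 17 10)(14 16)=[0, 3, 8, 6, 13, 5, 7, 2, 15, 9, 1, 17, 12, 18, 16, 4, 14, 10, 11]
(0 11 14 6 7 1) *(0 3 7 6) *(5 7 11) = (0 5 7 1 3 11 14) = [5, 3, 2, 11, 4, 7, 6, 1, 8, 9, 10, 14, 12, 13, 0]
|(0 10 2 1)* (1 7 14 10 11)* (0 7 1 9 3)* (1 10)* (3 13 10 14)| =10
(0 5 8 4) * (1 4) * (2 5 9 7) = (0 9 7 2 5 8 1 4) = [9, 4, 5, 3, 0, 8, 6, 2, 1, 7]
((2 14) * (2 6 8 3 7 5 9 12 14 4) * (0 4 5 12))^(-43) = (0 2 9 4 5)(3 8 6 14 12 7)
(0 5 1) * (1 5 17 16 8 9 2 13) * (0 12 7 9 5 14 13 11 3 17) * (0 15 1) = [15, 12, 11, 17, 4, 14, 6, 9, 5, 2, 10, 3, 7, 0, 13, 1, 8, 16] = (0 15 1 12 7 9 2 11 3 17 16 8 5 14 13)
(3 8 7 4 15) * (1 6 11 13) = (1 6 11 13)(3 8 7 4 15) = [0, 6, 2, 8, 15, 5, 11, 4, 7, 9, 10, 13, 12, 1, 14, 3]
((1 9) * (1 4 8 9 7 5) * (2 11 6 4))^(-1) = (1 5 7)(2 9 8 4 6 11)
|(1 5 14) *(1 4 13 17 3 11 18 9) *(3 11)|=9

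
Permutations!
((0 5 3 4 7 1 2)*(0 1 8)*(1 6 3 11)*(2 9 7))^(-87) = ((0 5 11 1 9 7 8)(2 6 3 4))^(-87) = (0 9 5 7 11 8 1)(2 6 3 4)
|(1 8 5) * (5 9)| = 4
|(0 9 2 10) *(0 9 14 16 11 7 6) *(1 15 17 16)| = |(0 14 1 15 17 16 11 7 6)(2 10 9)| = 9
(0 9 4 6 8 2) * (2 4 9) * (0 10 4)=[2, 1, 10, 3, 6, 5, 8, 7, 0, 9, 4]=(0 2 10 4 6 8)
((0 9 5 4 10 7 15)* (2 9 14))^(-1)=(0 15 7 10 4 5 9 2 14)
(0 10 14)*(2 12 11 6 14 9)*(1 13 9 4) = [10, 13, 12, 3, 1, 5, 14, 7, 8, 2, 4, 6, 11, 9, 0] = (0 10 4 1 13 9 2 12 11 6 14)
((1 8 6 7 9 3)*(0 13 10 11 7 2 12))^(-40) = ((0 13 10 11 7 9 3 1 8 6 2 12))^(-40) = (0 8 7)(1 11 12)(2 3 10)(6 9 13)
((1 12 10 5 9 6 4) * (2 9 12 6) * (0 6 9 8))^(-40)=((0 6 4 1 9 2 8)(5 12 10))^(-40)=(0 4 9 8 6 1 2)(5 10 12)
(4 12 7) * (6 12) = (4 6 12 7) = [0, 1, 2, 3, 6, 5, 12, 4, 8, 9, 10, 11, 7]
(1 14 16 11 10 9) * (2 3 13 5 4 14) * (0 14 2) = (0 14 16 11 10 9 1)(2 3 13 5 4) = [14, 0, 3, 13, 2, 4, 6, 7, 8, 1, 9, 10, 12, 5, 16, 15, 11]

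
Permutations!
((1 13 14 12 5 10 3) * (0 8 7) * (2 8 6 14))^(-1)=(0 7 8 2 13 1 3 10 5 12 14 6)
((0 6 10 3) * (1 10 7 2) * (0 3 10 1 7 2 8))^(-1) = (10)(0 8 7 2 6)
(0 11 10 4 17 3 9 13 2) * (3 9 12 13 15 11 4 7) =[4, 1, 0, 12, 17, 5, 6, 3, 8, 15, 7, 10, 13, 2, 14, 11, 16, 9] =(0 4 17 9 15 11 10 7 3 12 13 2)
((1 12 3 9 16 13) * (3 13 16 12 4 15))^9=(16)(1 15 9 13 4 3 12)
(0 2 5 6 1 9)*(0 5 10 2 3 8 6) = (0 3 8 6 1 9 5)(2 10) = [3, 9, 10, 8, 4, 0, 1, 7, 6, 5, 2]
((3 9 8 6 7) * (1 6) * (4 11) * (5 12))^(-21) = (1 3)(4 11)(5 12)(6 9)(7 8)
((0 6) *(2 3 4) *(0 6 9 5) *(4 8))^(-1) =((0 9 5)(2 3 8 4))^(-1) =(0 5 9)(2 4 8 3)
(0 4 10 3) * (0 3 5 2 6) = (0 4 10 5 2 6) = [4, 1, 6, 3, 10, 2, 0, 7, 8, 9, 5]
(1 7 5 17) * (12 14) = (1 7 5 17)(12 14) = [0, 7, 2, 3, 4, 17, 6, 5, 8, 9, 10, 11, 14, 13, 12, 15, 16, 1]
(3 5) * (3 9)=(3 5 9)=[0, 1, 2, 5, 4, 9, 6, 7, 8, 3]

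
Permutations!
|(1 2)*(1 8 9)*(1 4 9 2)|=|(2 8)(4 9)|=2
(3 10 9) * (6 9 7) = (3 10 7 6 9) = [0, 1, 2, 10, 4, 5, 9, 6, 8, 3, 7]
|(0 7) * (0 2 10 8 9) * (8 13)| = 7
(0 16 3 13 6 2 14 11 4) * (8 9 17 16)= (0 8 9 17 16 3 13 6 2 14 11 4)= [8, 1, 14, 13, 0, 5, 2, 7, 9, 17, 10, 4, 12, 6, 11, 15, 3, 16]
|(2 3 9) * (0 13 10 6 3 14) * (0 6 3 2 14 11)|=9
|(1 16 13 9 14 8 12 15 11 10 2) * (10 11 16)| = |(1 10 2)(8 12 15 16 13 9 14)| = 21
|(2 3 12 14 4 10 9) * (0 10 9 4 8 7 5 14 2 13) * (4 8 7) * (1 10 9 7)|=|(0 9 13)(1 10 8 4 7 5 14)(2 3 12)|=21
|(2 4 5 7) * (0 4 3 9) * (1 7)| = 8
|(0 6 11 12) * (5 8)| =4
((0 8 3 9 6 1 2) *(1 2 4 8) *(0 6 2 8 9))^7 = (0 3 8 6 2 9 4 1) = ((0 1 4 9 2 6 8 3))^7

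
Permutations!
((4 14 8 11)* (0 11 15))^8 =(0 4 8)(11 14 15)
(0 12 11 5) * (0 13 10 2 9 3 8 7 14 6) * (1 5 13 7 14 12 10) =(0 10 2 9 3 8 14 6)(1 5 7 12 11 13) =[10, 5, 9, 8, 4, 7, 0, 12, 14, 3, 2, 13, 11, 1, 6]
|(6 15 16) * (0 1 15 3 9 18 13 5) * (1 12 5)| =|(0 12 5)(1 15 16 6 3 9 18 13)| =24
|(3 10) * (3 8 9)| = 4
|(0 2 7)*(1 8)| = |(0 2 7)(1 8)| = 6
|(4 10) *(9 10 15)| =|(4 15 9 10)| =4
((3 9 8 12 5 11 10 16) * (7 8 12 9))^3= (3 9 11)(5 16 8)(7 12 10)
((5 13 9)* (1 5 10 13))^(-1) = (1 5)(9 13 10)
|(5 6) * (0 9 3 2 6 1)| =7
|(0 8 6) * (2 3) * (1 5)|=|(0 8 6)(1 5)(2 3)|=6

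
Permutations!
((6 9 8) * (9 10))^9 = ((6 10 9 8))^9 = (6 10 9 8)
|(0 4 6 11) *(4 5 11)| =|(0 5 11)(4 6)| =6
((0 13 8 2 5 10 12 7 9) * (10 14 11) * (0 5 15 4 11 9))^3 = (0 2 11 7 8 4 12 13 15 10)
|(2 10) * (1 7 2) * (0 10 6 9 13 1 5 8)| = 12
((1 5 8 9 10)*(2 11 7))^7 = ((1 5 8 9 10)(2 11 7))^7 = (1 8 10 5 9)(2 11 7)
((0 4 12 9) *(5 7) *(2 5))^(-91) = (0 4 12 9)(2 7 5) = ((0 4 12 9)(2 5 7))^(-91)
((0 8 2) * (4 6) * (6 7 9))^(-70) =((0 8 2)(4 7 9 6))^(-70) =(0 2 8)(4 9)(6 7)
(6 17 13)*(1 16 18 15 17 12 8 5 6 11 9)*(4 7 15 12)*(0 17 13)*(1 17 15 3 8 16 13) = (0 15 1 13 11 9 17)(3 8 5 6 4 7)(12 16 18) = [15, 13, 2, 8, 7, 6, 4, 3, 5, 17, 10, 9, 16, 11, 14, 1, 18, 0, 12]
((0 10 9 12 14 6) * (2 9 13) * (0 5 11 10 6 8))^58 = (0 11 2 14 6 10 9 8 5 13 12) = ((0 6 5 11 10 13 2 9 12 14 8))^58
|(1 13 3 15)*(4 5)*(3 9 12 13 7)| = |(1 7 3 15)(4 5)(9 12 13)| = 12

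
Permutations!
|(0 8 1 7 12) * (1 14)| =6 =|(0 8 14 1 7 12)|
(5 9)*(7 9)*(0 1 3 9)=[1, 3, 2, 9, 4, 7, 6, 0, 8, 5]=(0 1 3 9 5 7)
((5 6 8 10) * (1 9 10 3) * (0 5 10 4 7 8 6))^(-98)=(10)(1 8 4)(3 7 9)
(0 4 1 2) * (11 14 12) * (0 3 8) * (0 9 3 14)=(0 4 1 2 14 12 11)(3 8 9)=[4, 2, 14, 8, 1, 5, 6, 7, 9, 3, 10, 0, 11, 13, 12]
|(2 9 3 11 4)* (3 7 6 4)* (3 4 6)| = |(2 9 7 3 11 4)| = 6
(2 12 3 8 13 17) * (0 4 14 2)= [4, 1, 12, 8, 14, 5, 6, 7, 13, 9, 10, 11, 3, 17, 2, 15, 16, 0]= (0 4 14 2 12 3 8 13 17)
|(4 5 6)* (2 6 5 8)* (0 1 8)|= |(0 1 8 2 6 4)|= 6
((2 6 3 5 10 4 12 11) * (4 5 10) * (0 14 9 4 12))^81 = ((0 14 9 4)(2 6 3 10 5 12 11))^81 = (0 14 9 4)(2 5 6 12 3 11 10)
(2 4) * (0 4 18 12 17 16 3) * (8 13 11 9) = (0 4 2 18 12 17 16 3)(8 13 11 9) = [4, 1, 18, 0, 2, 5, 6, 7, 13, 8, 10, 9, 17, 11, 14, 15, 3, 16, 12]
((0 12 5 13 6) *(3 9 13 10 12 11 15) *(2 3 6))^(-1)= ((0 11 15 6)(2 3 9 13)(5 10 12))^(-1)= (0 6 15 11)(2 13 9 3)(5 12 10)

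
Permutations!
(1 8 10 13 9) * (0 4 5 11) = [4, 8, 2, 3, 5, 11, 6, 7, 10, 1, 13, 0, 12, 9] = (0 4 5 11)(1 8 10 13 9)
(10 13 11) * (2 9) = (2 9)(10 13 11) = [0, 1, 9, 3, 4, 5, 6, 7, 8, 2, 13, 10, 12, 11]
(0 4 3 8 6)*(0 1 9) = (0 4 3 8 6 1 9) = [4, 9, 2, 8, 3, 5, 1, 7, 6, 0]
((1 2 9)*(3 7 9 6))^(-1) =(1 9 7 3 6 2)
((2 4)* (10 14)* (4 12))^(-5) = (2 12 4)(10 14)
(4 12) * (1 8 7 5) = (1 8 7 5)(4 12) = [0, 8, 2, 3, 12, 1, 6, 5, 7, 9, 10, 11, 4]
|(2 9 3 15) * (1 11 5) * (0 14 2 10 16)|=24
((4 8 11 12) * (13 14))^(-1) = (4 12 11 8)(13 14)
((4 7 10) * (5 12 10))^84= (4 10 12 5 7)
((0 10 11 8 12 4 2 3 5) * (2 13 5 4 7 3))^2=((0 10 11 8 12 7 3 4 13 5))^2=(0 11 12 3 13)(4 5 10 8 7)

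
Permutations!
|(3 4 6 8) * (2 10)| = |(2 10)(3 4 6 8)| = 4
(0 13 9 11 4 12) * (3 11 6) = (0 13 9 6 3 11 4 12) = [13, 1, 2, 11, 12, 5, 3, 7, 8, 6, 10, 4, 0, 9]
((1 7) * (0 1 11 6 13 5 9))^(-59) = ((0 1 7 11 6 13 5 9))^(-59) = (0 13 7 9 6 1 5 11)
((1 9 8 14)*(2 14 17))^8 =(1 8 2)(9 17 14)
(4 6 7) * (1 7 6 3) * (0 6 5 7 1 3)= [6, 1, 2, 3, 0, 7, 5, 4]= (0 6 5 7 4)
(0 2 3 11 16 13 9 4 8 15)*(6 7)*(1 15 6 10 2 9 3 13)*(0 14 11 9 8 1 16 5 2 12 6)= (16)(0 8)(1 15 14 11 5 2 13 3 9 4)(6 7 10 12)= [8, 15, 13, 9, 1, 2, 7, 10, 0, 4, 12, 5, 6, 3, 11, 14, 16]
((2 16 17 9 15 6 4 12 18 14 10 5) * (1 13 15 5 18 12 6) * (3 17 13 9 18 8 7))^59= ((1 9 5 2 16 13 15)(3 17 18 14 10 8 7)(4 6))^59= (1 2 15 5 13 9 16)(3 14 7 18 8 17 10)(4 6)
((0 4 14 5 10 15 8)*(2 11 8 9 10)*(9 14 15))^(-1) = ((0 4 15 14 5 2 11 8)(9 10))^(-1) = (0 8 11 2 5 14 15 4)(9 10)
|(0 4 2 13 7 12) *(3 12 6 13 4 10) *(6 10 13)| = |(0 13 7 10 3 12)(2 4)| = 6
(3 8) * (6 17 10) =(3 8)(6 17 10) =[0, 1, 2, 8, 4, 5, 17, 7, 3, 9, 6, 11, 12, 13, 14, 15, 16, 10]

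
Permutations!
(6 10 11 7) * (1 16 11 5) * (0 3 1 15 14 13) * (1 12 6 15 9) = (0 3 12 6 10 5 9 1 16 11 7 15 14 13) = [3, 16, 2, 12, 4, 9, 10, 15, 8, 1, 5, 7, 6, 0, 13, 14, 11]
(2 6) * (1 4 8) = (1 4 8)(2 6) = [0, 4, 6, 3, 8, 5, 2, 7, 1]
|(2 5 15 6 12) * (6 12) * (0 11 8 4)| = 4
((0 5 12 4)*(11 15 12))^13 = (0 5 11 15 12 4)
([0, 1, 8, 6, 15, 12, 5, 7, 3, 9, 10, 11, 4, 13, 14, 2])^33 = (2 8 3 6 5 12 4 15)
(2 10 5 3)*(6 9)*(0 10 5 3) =(0 10 3 2 5)(6 9) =[10, 1, 5, 2, 4, 0, 9, 7, 8, 6, 3]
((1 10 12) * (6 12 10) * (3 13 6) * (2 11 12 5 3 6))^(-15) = ((1 6 5 3 13 2 11 12))^(-15) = (1 6 5 3 13 2 11 12)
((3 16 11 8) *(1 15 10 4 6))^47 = ((1 15 10 4 6)(3 16 11 8))^47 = (1 10 6 15 4)(3 8 11 16)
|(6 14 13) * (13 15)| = 4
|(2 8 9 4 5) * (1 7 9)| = |(1 7 9 4 5 2 8)| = 7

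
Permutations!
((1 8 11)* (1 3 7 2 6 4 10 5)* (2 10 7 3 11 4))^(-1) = (11)(1 5 10 7 4 8)(2 6)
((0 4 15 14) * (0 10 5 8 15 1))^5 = ((0 4 1)(5 8 15 14 10))^5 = (15)(0 1 4)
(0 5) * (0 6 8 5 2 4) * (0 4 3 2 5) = [5, 1, 3, 2, 4, 6, 8, 7, 0] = (0 5 6 8)(2 3)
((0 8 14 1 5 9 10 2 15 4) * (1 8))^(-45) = (0 9 15 1 10 4 5 2)(8 14)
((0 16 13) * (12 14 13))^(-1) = ((0 16 12 14 13))^(-1) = (0 13 14 12 16)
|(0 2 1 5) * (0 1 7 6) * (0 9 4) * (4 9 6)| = 4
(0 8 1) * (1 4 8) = (0 1)(4 8) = [1, 0, 2, 3, 8, 5, 6, 7, 4]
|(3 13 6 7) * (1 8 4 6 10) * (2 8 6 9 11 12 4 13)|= 8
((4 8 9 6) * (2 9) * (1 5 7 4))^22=((1 5 7 4 8 2 9 6))^22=(1 9 8 7)(2 4 5 6)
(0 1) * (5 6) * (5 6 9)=(0 1)(5 9)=[1, 0, 2, 3, 4, 9, 6, 7, 8, 5]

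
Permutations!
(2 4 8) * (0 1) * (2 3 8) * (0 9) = (0 1 9)(2 4)(3 8) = [1, 9, 4, 8, 2, 5, 6, 7, 3, 0]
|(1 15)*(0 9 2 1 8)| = 6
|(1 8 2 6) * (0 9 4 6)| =7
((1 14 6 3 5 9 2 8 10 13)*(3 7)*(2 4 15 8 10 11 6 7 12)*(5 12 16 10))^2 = (1 7 12 5 4 8 6 10)(2 9 15 11 16 13 14 3)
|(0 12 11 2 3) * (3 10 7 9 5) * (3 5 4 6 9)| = 21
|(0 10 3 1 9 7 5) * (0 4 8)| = 9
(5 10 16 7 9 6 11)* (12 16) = (5 10 12 16 7 9 6 11) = [0, 1, 2, 3, 4, 10, 11, 9, 8, 6, 12, 5, 16, 13, 14, 15, 7]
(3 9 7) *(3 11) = [0, 1, 2, 9, 4, 5, 6, 11, 8, 7, 10, 3] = (3 9 7 11)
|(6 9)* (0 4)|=2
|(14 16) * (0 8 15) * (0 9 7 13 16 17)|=9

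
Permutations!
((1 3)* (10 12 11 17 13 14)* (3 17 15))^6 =(1 11 14)(3 12 13)(10 17 15)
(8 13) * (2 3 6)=(2 3 6)(8 13)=[0, 1, 3, 6, 4, 5, 2, 7, 13, 9, 10, 11, 12, 8]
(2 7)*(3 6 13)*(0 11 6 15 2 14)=[11, 1, 7, 15, 4, 5, 13, 14, 8, 9, 10, 6, 12, 3, 0, 2]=(0 11 6 13 3 15 2 7 14)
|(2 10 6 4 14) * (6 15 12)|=|(2 10 15 12 6 4 14)|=7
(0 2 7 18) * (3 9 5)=(0 2 7 18)(3 9 5)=[2, 1, 7, 9, 4, 3, 6, 18, 8, 5, 10, 11, 12, 13, 14, 15, 16, 17, 0]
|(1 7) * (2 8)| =2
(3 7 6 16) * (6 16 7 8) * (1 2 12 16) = (1 2 12 16 3 8 6 7) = [0, 2, 12, 8, 4, 5, 7, 1, 6, 9, 10, 11, 16, 13, 14, 15, 3]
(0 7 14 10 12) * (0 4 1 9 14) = (0 7)(1 9 14 10 12 4) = [7, 9, 2, 3, 1, 5, 6, 0, 8, 14, 12, 11, 4, 13, 10]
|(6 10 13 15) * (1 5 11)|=|(1 5 11)(6 10 13 15)|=12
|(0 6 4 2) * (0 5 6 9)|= |(0 9)(2 5 6 4)|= 4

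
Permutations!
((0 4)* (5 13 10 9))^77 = (0 4)(5 13 10 9)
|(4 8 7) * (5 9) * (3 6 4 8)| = |(3 6 4)(5 9)(7 8)| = 6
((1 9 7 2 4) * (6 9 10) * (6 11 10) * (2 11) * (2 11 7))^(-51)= (1 4 2 9 6)(10 11)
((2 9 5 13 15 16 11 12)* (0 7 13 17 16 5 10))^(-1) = (0 10 9 2 12 11 16 17 5 15 13 7)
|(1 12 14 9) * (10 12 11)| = |(1 11 10 12 14 9)| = 6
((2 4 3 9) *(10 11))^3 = (2 9 3 4)(10 11)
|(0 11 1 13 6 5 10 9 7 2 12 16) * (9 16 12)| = |(0 11 1 13 6 5 10 16)(2 9 7)| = 24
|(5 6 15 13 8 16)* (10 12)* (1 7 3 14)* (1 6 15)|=10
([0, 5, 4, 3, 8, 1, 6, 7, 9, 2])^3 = (1 5)(2 9 8 4)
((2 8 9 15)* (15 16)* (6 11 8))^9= (2 11 9 15 6 8 16)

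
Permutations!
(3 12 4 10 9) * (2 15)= (2 15)(3 12 4 10 9)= [0, 1, 15, 12, 10, 5, 6, 7, 8, 3, 9, 11, 4, 13, 14, 2]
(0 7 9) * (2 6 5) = (0 7 9)(2 6 5) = [7, 1, 6, 3, 4, 2, 5, 9, 8, 0]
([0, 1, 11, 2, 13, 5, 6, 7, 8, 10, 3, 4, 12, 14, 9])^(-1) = [0, 1, 3, 10, 11, 5, 6, 7, 8, 14, 9, 2, 12, 4, 13]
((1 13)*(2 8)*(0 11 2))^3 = ((0 11 2 8)(1 13))^3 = (0 8 2 11)(1 13)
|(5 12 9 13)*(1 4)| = 4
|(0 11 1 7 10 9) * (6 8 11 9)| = 6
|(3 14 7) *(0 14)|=|(0 14 7 3)|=4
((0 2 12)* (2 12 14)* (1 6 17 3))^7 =(0 12)(1 3 17 6)(2 14)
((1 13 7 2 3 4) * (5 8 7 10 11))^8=((1 13 10 11 5 8 7 2 3 4))^8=(1 3 7 5 10)(2 8 11 13 4)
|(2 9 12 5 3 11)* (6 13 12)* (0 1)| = |(0 1)(2 9 6 13 12 5 3 11)| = 8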